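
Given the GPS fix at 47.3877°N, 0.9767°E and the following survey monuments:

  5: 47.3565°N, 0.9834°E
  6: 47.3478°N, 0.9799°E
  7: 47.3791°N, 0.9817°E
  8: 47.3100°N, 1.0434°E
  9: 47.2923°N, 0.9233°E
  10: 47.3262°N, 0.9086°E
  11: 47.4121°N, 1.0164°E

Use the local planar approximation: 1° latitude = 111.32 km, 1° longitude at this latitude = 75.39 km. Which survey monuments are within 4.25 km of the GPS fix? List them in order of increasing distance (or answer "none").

Distances from 47.3877°N, 0.9767°E:
5: √((-0.0312·111.32)² + (0.0067·75.39)²) = √(12.063007 + 0.255139) = 3.5097 km
6: √((-0.0399·111.32)² + (0.0032·75.39)²) = √(19.728415 + 0.058201) = 4.4482 km
7: √((-0.0086·111.32)² + (0.0050·75.39)²) = √(0.916523 + 0.142091) = 1.0289 km
8: √((-0.0777·111.32)² + (0.0667·75.39)²) = √(74.814957 + 25.285943) = 10.0050 km
9: √((-0.0954·111.32)² + (-0.0534·75.39)²) = √(112.782871 + 16.207275) = 11.3574 km
10: √((-0.0615·111.32)² + (-0.0681·75.39)²) = √(46.870181 + 26.358562) = 8.5574 km
11: √((0.0244·111.32)² + (0.0397·75.39)²) = √(7.377786 + 8.957947) = 4.0417 km
Threshold 4.25 km: 7 (1.0289 km), 5 (3.5097 km), 11 (4.0417 km) are within range.

7, 5, 11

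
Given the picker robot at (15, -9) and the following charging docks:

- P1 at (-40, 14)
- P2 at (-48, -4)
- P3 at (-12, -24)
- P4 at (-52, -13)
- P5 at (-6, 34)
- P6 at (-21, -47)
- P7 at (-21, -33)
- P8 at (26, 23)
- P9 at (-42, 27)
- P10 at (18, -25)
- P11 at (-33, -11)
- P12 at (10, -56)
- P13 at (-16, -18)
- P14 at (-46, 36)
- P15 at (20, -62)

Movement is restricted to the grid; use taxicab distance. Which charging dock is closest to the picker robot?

P10

Distances from (15, -9):
P1: |-55| + |23| = 55 + 23 = 78
P2: |-63| + |5| = 63 + 5 = 68
P3: |-27| + |-15| = 27 + 15 = 42
P4: |-67| + |-4| = 67 + 4 = 71
P5: |-21| + |43| = 21 + 43 = 64
P6: |-36| + |-38| = 36 + 38 = 74
P7: |-36| + |-24| = 36 + 24 = 60
P8: |11| + |32| = 11 + 32 = 43
P9: |-57| + |36| = 57 + 36 = 93
P10: |3| + |-16| = 3 + 16 = 19
P11: |-48| + |-2| = 48 + 2 = 50
P12: |-5| + |-47| = 5 + 47 = 52
P13: |-31| + |-9| = 31 + 9 = 40
P14: |-61| + |45| = 61 + 45 = 106
P15: |5| + |-53| = 5 + 53 = 58
Minimum: P10 at 19.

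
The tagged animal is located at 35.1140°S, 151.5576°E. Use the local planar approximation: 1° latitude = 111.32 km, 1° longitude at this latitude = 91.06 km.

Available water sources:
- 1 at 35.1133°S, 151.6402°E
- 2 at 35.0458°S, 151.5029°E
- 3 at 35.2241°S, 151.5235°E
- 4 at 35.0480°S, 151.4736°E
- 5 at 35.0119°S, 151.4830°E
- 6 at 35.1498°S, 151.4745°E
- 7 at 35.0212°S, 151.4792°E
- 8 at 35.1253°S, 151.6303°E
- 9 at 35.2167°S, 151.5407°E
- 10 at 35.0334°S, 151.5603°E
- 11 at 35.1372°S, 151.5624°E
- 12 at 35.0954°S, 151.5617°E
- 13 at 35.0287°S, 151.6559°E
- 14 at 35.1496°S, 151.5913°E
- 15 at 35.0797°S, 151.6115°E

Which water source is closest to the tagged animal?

12

Distances from 35.1140°S, 151.5576°E:
1: √((0.0007·111.32)² + (0.0826·91.06)²) = √(0.006072 + 56.573805) = 7.5220 km
2: √((0.0682·111.32)² + (-0.0547·91.06)²) = √(57.638828 + 24.810182) = 9.0801 km
3: √((-0.1101·111.32)² + (-0.0341·91.06)²) = √(150.217674 + 9.641932) = 12.6436 km
4: √((0.0660·111.32)² + (-0.0840·91.06)²) = √(53.980172 + 58.507813) = 10.6060 km
5: √((0.1021·111.32)² + (-0.0746·91.06)²) = √(129.180773 + 46.145882) = 13.2411 km
6: √((-0.0358·111.32)² + (-0.0831·91.06)²) = √(15.882265 + 57.260791) = 8.5524 km
7: √((0.0928·111.32)² + (-0.0784·91.06)²) = √(106.719148 + 50.966806) = 12.5573 km
8: √((-0.0113·111.32)² + (0.0727·91.06)²) = √(1.582353 + 43.825221) = 6.7385 km
9: √((-0.1027·111.32)² + (-0.0169·91.06)²) = √(130.703520 + 2.368256) = 11.5357 km
10: √((0.0806·111.32)² + (0.0027·91.06)²) = √(80.503818 + 0.060448) = 8.9758 km
11: √((-0.0232·111.32)² + (0.0048·91.06)²) = √(6.669947 + 0.191046) = 2.6193 km
12: √((0.0186·111.32)² + (0.0041·91.06)²) = √(4.287186 + 0.139387) = 2.1039 km
13: √((0.0853·111.32)² + (0.0983·91.06)²) = √(90.166343 + 80.123946) = 13.0495 km
14: √((-0.0356·111.32)² + (0.0337·91.06)²) = √(15.705306 + 9.417055) = 5.0122 km
15: √((0.0343·111.32)² + (0.0539·91.06)²) = √(14.579232 + 24.089779) = 6.2184 km
Minimum: 12 at 2.1039 km.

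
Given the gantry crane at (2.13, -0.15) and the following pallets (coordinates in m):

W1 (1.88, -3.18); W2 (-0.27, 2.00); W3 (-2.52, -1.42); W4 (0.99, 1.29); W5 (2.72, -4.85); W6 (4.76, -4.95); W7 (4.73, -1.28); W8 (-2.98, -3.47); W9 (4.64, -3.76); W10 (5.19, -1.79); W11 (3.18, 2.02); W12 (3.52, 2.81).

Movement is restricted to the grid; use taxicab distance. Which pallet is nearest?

W4

Distances from (2.13, -0.15):
W1: 3.28 m
W2: 4.55 m
W3: 5.92 m
W4: 2.58 m
W5: 5.29 m
W6: 7.43 m
W7: 3.73 m
W8: 8.43 m
W9: 6.12 m
W10: 4.70 m
W11: 3.22 m
W12: 4.35 m
Minimum: W4 at 2.58 m.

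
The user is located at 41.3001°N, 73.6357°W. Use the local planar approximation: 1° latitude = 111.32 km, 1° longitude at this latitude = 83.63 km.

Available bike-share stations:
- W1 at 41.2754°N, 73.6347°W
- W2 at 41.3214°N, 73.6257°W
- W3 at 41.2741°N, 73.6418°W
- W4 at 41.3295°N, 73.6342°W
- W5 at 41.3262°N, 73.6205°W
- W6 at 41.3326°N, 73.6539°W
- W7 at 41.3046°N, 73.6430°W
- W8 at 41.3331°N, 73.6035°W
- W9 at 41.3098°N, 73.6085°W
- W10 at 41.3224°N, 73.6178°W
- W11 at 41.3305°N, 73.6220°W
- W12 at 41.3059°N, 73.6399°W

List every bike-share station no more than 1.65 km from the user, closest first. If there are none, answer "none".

Distances from 41.3001°N, 73.6357°W:
W1: 2.7509 km
W2: 2.5143 km
W3: 2.9389 km
W4: 3.2752 km
W5: 3.1714 km
W6: 3.9250 km
W7: 0.7897 km
W8: 4.5549 km
W9: 2.5180 km
W10: 2.8989 km
W11: 3.5728 km
W12: 0.7350 km
Threshold 1.65 km: W12 (0.7350 km), W7 (0.7897 km) are within range.

W12, W7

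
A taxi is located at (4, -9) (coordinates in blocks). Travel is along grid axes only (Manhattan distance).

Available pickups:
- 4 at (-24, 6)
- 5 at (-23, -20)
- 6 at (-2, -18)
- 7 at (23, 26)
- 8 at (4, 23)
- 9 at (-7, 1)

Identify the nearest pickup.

Distances from (4, -9):
4: 43 blocks
5: 38 blocks
6: 15 blocks
7: 54 blocks
8: 32 blocks
9: 21 blocks
Minimum: 6 at 15 blocks.

6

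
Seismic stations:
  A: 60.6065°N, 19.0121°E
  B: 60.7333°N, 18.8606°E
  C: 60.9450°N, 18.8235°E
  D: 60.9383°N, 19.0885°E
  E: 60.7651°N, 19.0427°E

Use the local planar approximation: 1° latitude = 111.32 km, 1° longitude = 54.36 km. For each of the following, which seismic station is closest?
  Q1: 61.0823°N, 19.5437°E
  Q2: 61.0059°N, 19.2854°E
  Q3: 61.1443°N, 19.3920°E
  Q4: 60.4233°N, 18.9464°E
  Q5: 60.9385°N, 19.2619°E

Q1→D; Q2→D; Q3→D; Q4→A; Q5→D

Q1 at 61.0823°N, 19.5437°E:
  A: 60.3364 km
  B: 53.7425 km
  C: 42.0278 km
  D: 29.4833 km
  E: 44.5932 km
  → nearest: D (29.4833 km)
Q2 at 61.0059°N, 19.2854°E:
  A: 46.8777 km
  B: 38.1329 km
  C: 26.0080 km
  D: 13.0841 km
  E: 29.8766 km
  → nearest: D (13.0841 km)
Q3 at 61.1443°N, 19.3920°E:
  A: 63.3296 km
  B: 54.1087 km
  C: 38.0428 km
  D: 28.2501 km
  E: 46.2865 km
  → nearest: D (28.2501 km)
Q4 at 60.4233°N, 18.9464°E:
  A: 20.7042 km
  B: 34.8230 km
  C: 58.4587 km
  D: 57.8479 km
  E: 38.4076 km
  → nearest: A (20.7042 km)
Q5 at 60.9385°N, 19.2619°E:
  A: 39.3739 km
  B: 31.5860 km
  C: 23.8424 km
  D: 9.4261 km
  E: 22.6845 km
  → nearest: D (9.4261 km)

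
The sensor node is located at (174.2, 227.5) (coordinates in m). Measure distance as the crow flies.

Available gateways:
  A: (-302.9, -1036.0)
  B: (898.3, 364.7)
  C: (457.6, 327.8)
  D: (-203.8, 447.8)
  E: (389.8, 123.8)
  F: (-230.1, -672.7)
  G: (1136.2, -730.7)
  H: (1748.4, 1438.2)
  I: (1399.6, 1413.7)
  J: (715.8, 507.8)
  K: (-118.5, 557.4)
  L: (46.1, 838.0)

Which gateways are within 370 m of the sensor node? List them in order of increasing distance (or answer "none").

Distances from (174.2, 227.5):
A: 1350.6 m
B: 737.0 m
C: 300.6 m
D: 437.5 m
E: 239.2 m
F: 986.8 m
G: 1357.8 m
H: 1985.9 m
I: 1705.5 m
J: 609.8 m
K: 441.0 m
L: 623.8 m
Threshold 370 m: E (239.2 m), C (300.6 m) are within range.

E, C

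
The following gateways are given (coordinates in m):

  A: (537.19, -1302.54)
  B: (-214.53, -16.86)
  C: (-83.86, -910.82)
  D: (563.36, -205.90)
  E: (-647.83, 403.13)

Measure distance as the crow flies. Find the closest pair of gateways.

Pairwise distances:
A–B: √((-751.72)² + (1285.68)²) = √(565082.9584 + 1652973.0624) = 1489.31 m
A–C: √((-621.05)² + (391.72)²) = √(385703.1025 + 153444.5584) = 734.27 m
A–D: √((26.17)² + (1096.64)²) = √(684.8689 + 1202619.2896) = 1096.95 m
A–E: √((-1185.02)² + (1705.67)²) = √(1404272.4004 + 2909310.1489) = 2076.92 m
B–C: √((130.67)² + (-893.96)²) = √(17074.6489 + 799164.4816) = 903.46 m
B–D: √((777.89)² + (-189.04)²) = √(605112.8521 + 35736.1216) = 800.53 m
B–E: √((-433.30)² + (419.99)²) = √(187748.8900 + 176391.6001) = 603.44 m
C–D: √((647.22)² + (704.92)²) = √(418893.7284 + 496912.2064) = 956.98 m
C–E: √((-563.97)² + (1313.95)²) = √(318062.1609 + 1726464.6025) = 1429.87 m
D–E: √((-1211.19)² + (609.03)²) = √(1466981.2161 + 370917.5409) = 1355.69 m
Closest pair: B–E at 603.44 m.

B and E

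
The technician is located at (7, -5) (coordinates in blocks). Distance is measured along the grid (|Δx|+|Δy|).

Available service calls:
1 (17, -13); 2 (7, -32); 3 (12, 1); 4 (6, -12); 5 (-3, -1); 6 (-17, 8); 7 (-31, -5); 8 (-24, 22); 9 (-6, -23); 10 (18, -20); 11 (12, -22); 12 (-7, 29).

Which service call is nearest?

4

Distances from (7, -5):
1: |10| + |-8| = 10 + 8 = 18 blocks
2: |0| + |-27| = 0 + 27 = 27 blocks
3: |5| + |6| = 5 + 6 = 11 blocks
4: |-1| + |-7| = 1 + 7 = 8 blocks
5: |-10| + |4| = 10 + 4 = 14 blocks
6: |-24| + |13| = 24 + 13 = 37 blocks
7: |-38| + |0| = 38 + 0 = 38 blocks
8: |-31| + |27| = 31 + 27 = 58 blocks
9: |-13| + |-18| = 13 + 18 = 31 blocks
10: |11| + |-15| = 11 + 15 = 26 blocks
11: |5| + |-17| = 5 + 17 = 22 blocks
12: |-14| + |34| = 14 + 34 = 48 blocks
Minimum: 4 at 8 blocks.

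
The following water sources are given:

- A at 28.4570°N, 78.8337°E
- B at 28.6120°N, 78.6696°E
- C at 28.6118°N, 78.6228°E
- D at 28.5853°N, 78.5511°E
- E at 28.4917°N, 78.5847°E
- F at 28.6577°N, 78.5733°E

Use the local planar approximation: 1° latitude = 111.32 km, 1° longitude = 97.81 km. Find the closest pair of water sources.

B and C

Pairwise distances:
A–B: √((0.1550·111.32)² + (-0.1641·97.81)²) = √(297.721221 + 257.622434) = 23.5657 km
A–C: √((0.1548·111.32)² + (-0.2109·97.81)²) = √(296.953404 + 425.519706) = 26.8789 km
A–D: √((0.1283·111.32)² + (-0.2826·97.81)²) = √(203.985693 + 764.030741) = 31.1130 km
A–E: √((0.0347·111.32)² + (-0.2490·97.81)²) = √(14.921255 + 593.150925) = 24.6591 km
A–F: √((0.2007·111.32)² + (-0.2604·97.81)²) = √(499.161568 + 648.706841) = 33.8802 km
B–C: √((-0.0002·111.32)² + (-0.0468·97.81)²) = √(0.000496 + 20.953579) = 4.5776 km
B–D: √((-0.0267·111.32)² + (-0.1185·97.81)²) = √(8.834234 + 134.339343) = 11.9655 km
B–E: √((-0.1203·111.32)² + (-0.0849·97.81)²) = √(179.340200 + 68.957562) = 15.7575 km
B–F: √((0.0457·111.32)² + (-0.0963·97.81)²) = √(25.880865 + 88.719501) = 10.7052 km
C–D: √((-0.0265·111.32)² + (-0.0717·97.81)²) = √(8.702382 + 49.181846) = 7.6082 km
C–E: √((-0.1201·111.32)² + (-0.0381·97.81)²) = √(178.744386 + 13.887257) = 13.8792 km
C–F: √((0.0459·111.32)² + (-0.0495·97.81)²) = √(26.107890 + 23.441042) = 7.0391 km
D–E: √((-0.0936·111.32)² + (0.0336·97.81)²) = √(108.567064 + 10.800530) = 10.9255 km
D–F: √((0.0724·111.32)² + (0.0222·97.81)²) = √(64.956636 + 4.714900) = 8.3469 km
E–F: √((0.1660·111.32)² + (-0.0114·97.81)²) = √(341.477876 + 1.243301) = 18.5127 km
Closest pair: B–C at 4.5776 km.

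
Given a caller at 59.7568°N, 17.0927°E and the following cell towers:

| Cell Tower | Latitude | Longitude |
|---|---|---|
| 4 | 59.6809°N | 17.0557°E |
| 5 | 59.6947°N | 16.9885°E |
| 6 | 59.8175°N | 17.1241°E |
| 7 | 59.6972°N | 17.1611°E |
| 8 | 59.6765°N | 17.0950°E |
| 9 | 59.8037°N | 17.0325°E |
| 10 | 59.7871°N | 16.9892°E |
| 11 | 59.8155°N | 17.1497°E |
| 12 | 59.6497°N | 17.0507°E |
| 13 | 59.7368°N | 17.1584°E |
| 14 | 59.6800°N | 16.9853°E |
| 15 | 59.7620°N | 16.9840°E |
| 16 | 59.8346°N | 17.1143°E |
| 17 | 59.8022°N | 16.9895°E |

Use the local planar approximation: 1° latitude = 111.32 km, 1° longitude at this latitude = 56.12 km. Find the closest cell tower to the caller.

13

Distances from 59.7568°N, 17.0927°E:
4: √((-0.0759·111.32)² + (-0.0370·56.12)²) = √(71.388778 + 4.311603) = 8.7006 km
5: √((-0.0621·111.32)² + (-0.1042·56.12)²) = √(47.789182 + 34.195642) = 9.0545 km
6: √((0.0607·111.32)² + (0.0314·56.12)²) = √(45.658725 + 3.105236) = 6.9831 km
7: √((-0.0596·111.32)² + (0.0684·56.12)²) = √(44.018873 + 14.734911) = 7.6651 km
8: √((-0.0803·111.32)² + (0.0023·56.12)²) = √(79.905649 + 0.016661) = 8.9399 km
9: √((0.0469·111.32)² + (-0.0602·56.12)²) = √(27.257880 + 11.413749) = 6.2187 km
10: √((0.0303·111.32)² + (-0.1035·56.12)²) = √(11.377102 + 33.737743) = 6.7168 km
11: √((0.0587·111.32)² + (0.0570·56.12)²) = √(42.699481 + 10.232577) = 7.2754 km
12: √((-0.1071·111.32)² + (-0.0420·56.12)²) = √(142.142954 + 5.555638) = 12.1531 km
13: √((-0.0200·111.32)² + (0.0657·56.12)²) = √(4.956857 + 13.594588) = 4.3071 km
14: √((-0.0768·111.32)² + (-0.1074·56.12)²) = √(73.091830 + 36.328201) = 10.4604 km
15: √((0.0052·111.32)² + (-0.1087·56.12)²) = √(0.335084 + 37.212977) = 6.1276 km
16: √((0.0778·111.32)² + (0.0216·56.12)²) = √(75.007655 + 1.469409) = 8.7451 km
17: √((0.0454·111.32)² + (-0.1032·56.12)²) = √(25.542188 + 33.542445) = 7.6867 km
Minimum: 13 at 4.3071 km.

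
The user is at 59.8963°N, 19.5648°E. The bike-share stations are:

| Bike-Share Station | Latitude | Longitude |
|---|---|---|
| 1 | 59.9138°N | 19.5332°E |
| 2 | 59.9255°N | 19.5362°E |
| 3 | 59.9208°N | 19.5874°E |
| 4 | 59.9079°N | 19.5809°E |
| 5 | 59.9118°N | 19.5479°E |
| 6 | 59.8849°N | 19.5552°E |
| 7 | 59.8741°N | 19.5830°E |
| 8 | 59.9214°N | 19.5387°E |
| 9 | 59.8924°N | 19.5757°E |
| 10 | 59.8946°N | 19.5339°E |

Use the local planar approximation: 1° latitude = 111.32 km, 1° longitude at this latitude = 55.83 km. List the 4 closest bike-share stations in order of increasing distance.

Distances from 59.8963°N, 19.5648°E:
1: 2.6282 km
2: 3.6215 km
3: 3.0051 km
4: 1.5734 km
5: 1.9666 km
6: 1.3776 km
7: 2.6720 km
8: 3.1513 km
9: 0.7475 km
10: 1.7355 km
Sorted: 9 (0.7475 km) < 6 (1.3776 km) < 4 (1.5734 km) < 10 (1.7355 km) < 5 (1.9666 km) < 1 (2.6282 km) < …

9, 6, 4, 10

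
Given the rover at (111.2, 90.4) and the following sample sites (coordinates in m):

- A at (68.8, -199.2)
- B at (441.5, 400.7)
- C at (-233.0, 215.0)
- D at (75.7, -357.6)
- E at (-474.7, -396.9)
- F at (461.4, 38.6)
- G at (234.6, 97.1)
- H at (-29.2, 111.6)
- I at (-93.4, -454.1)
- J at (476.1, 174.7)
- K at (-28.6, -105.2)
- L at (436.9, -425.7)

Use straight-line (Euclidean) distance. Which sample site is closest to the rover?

G

Distances from (111.2, 90.4):
A: 292.7 m
B: 453.2 m
C: 366.1 m
D: 449.4 m
E: 762.1 m
F: 354.0 m
G: 123.6 m
H: 142.0 m
I: 581.7 m
J: 374.5 m
K: 240.4 m
L: 610.3 m
Minimum: G at 123.6 m.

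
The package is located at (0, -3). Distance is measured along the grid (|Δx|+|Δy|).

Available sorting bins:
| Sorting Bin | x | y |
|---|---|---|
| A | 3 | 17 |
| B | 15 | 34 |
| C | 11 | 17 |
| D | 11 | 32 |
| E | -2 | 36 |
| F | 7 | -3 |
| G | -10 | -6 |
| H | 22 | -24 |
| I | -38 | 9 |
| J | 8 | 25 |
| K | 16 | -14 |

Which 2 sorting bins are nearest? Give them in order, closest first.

F, G

Distances from (0, -3):
A: 23
B: 52
C: 31
D: 46
E: 41
F: 7
G: 13
H: 43
I: 50
J: 36
K: 27
Sorted: F (7) < G (13) < A (23) < K (27) < …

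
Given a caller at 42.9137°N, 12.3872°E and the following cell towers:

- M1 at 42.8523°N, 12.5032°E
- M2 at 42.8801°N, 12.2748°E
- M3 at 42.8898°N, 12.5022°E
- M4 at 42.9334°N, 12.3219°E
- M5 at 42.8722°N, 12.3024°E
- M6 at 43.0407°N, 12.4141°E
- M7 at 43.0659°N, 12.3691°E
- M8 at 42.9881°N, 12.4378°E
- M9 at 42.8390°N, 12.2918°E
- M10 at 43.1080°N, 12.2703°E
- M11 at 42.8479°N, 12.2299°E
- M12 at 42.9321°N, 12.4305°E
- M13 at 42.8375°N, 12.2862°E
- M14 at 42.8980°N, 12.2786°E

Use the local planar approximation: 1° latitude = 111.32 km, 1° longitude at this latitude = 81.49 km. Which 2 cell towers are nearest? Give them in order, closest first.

Distances from 42.9137°N, 12.3872°E:
M1: 11.6651 km
M2: 9.8937 km
M3: 9.7417 km
M4: 5.7555 km
M5: 8.3124 km
M6: 14.3066 km
M7: 17.0070 km
M8: 9.2519 km
M9: 11.3836 km
M10: 23.6343 km
M11: 14.7636 km
M12: 4.0799 km
M13: 11.8193 km
M14: 9.0207 km
Sorted: M12 (4.0799 km) < M4 (5.7555 km) < M5 (8.3124 km) < M14 (9.0207 km) < …

M12, M4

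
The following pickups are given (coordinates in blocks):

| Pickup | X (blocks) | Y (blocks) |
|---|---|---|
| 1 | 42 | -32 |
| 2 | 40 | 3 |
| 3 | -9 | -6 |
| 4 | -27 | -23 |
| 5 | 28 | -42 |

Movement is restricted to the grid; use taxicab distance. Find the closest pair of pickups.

1 and 5

Pairwise distances:
1–2: 37 blocks
1–3: 77 blocks
1–4: 78 blocks
1–5: 24 blocks
2–3: 58 blocks
2–4: 93 blocks
2–5: 57 blocks
3–4: 35 blocks
3–5: 73 blocks
4–5: 74 blocks
Closest pair: 1–5 at 24 blocks.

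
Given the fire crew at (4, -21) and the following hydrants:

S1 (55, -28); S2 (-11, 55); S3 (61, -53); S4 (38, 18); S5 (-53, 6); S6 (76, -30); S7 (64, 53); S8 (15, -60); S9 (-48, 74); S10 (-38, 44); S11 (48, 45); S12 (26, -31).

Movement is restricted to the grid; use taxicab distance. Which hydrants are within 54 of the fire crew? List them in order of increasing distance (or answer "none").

Distances from (4, -21):
S1: 58
S2: 91
S3: 89
S4: 73
S5: 84
S6: 81
S7: 134
S8: 50
S9: 147
S10: 107
S11: 110
S12: 32
Threshold 54: S12 (32), S8 (50) are within range.

S12, S8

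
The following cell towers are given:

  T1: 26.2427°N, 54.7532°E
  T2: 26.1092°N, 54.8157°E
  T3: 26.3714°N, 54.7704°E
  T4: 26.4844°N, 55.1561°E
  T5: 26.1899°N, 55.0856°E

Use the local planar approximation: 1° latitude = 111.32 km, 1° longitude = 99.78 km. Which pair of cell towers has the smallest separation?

T1 and T3

Pairwise distances:
T1–T2: 16.1167 km
T1–T3: 14.4293 km
T1–T4: 48.3744 km
T1–T5: 33.6837 km
T2–T3: 29.5360 km
T2–T4: 53.8343 km
T2–T5: 28.3895 km
T3–T4: 40.4888 km
T3–T5: 37.3814 km
T4–T5: 33.5300 km
Closest pair: T1–T3 at 14.4293 km.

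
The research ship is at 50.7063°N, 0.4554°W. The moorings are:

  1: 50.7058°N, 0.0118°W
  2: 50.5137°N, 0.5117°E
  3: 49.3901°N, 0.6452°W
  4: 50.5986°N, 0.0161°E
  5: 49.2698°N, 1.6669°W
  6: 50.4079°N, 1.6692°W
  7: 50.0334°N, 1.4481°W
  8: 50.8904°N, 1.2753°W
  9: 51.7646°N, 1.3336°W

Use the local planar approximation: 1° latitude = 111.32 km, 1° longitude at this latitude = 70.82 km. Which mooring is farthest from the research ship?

Distances from 50.7063°N, 0.4554°W:
1: √((-0.0005·111.32)² + (0.4436·70.82)²) = √(0.003098 + 986.949474) = 31.4158 km
2: √((-0.1926·111.32)² + (0.9671·70.82)²) = √(459.683548 + 4690.883114) = 71.7674 km
3: √((-1.3162·111.32)² + (-0.1898·70.82)²) = √(21467.929888 + 180.677578) = 147.1347 km
4: √((-0.1077·111.32)² + (0.4715·70.82)²) = √(143.740053 + 1115.000954) = 35.4787 km
5: √((-1.4365·111.32)² + (-1.2115·70.82)²) = √(25571.585489 + 7361.370590) = 181.4744 km
6: √((-0.2984·111.32)² + (-1.2138·70.82)²) = √(1103.428083 + 7389.347848) = 92.1563 km
7: √((-0.6729·111.32)² + (-0.9927·70.82)²) = √(5611.092807 + 4942.513777) = 102.7307 km
8: √((0.1841·111.32)² + (-0.8199·70.82)²) = √(420.004528 + 3371.581154) = 61.5759 km
9: √((1.0583·111.32)² + (-0.8782·70.82)²) = √(13879.185733 + 3868.109060) = 133.2190 km
Maximum: 5 at 181.4744 km.

5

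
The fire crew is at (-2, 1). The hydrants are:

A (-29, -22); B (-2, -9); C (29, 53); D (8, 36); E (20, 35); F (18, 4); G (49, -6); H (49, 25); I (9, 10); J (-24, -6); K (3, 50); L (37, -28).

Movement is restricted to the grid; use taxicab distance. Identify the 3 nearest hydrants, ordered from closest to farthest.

B, I, F

Distances from (-2, 1):
A: 50
B: 10
C: 83
D: 45
E: 56
F: 23
G: 58
H: 75
I: 20
J: 29
K: 54
L: 68
Sorted: B (10) < I (20) < F (23) < J (29) < D (45) < …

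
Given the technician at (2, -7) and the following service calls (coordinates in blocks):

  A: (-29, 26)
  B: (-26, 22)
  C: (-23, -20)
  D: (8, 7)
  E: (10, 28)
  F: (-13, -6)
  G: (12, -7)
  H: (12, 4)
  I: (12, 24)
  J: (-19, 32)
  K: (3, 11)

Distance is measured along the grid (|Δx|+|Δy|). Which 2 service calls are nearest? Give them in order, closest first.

Distances from (2, -7):
A: 64 blocks
B: 57 blocks
C: 38 blocks
D: 20 blocks
E: 43 blocks
F: 16 blocks
G: 10 blocks
H: 21 blocks
I: 41 blocks
J: 60 blocks
K: 19 blocks
Sorted: G (10 blocks) < F (16 blocks) < K (19 blocks) < D (20 blocks) < …

G, F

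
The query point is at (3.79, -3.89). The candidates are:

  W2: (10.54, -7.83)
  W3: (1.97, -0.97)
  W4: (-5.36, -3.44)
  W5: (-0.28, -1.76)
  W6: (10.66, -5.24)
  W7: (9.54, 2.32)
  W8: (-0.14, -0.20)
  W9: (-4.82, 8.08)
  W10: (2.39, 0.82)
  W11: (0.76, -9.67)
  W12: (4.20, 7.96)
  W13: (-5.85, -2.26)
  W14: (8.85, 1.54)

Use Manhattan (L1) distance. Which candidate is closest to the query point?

Distances from (3.79, -3.89):
W2: |6.75| + |-3.94| = 6.75 + 3.94 = 10.69
W3: |-1.82| + |2.92| = 1.82 + 2.92 = 4.74
W4: |-9.15| + |0.45| = 9.15 + 0.45 = 9.60
W5: |-4.07| + |2.13| = 4.07 + 2.13 = 6.20
W6: |6.87| + |-1.35| = 6.87 + 1.35 = 8.22
W7: |5.75| + |6.21| = 5.75 + 6.21 = 11.96
W8: |-3.93| + |3.69| = 3.93 + 3.69 = 7.62
W9: |-8.61| + |11.97| = 8.61 + 11.97 = 20.58
W10: |-1.40| + |4.71| = 1.40 + 4.71 = 6.11
W11: |-3.03| + |-5.78| = 3.03 + 5.78 = 8.81
W12: |0.41| + |11.85| = 0.41 + 11.85 = 12.26
W13: |-9.64| + |1.63| = 9.64 + 1.63 = 11.27
W14: |5.06| + |5.43| = 5.06 + 5.43 = 10.49
Minimum: W3 at 4.74.

W3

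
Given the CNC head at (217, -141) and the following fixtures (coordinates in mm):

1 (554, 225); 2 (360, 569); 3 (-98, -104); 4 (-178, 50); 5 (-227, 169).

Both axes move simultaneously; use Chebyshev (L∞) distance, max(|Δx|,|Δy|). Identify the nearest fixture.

3

Distances from (217, -141):
1: 366 mm
2: 710 mm
3: 315 mm
4: 395 mm
5: 444 mm
Minimum: 3 at 315 mm.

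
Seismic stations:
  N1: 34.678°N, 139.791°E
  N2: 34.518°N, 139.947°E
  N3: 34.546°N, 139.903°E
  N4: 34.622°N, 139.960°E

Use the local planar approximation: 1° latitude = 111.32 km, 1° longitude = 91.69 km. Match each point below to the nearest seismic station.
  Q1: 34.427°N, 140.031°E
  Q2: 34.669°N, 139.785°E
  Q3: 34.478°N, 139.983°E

Q1→N2; Q2→N1; Q3→N2

Q1 at 34.427°N, 140.031°E:
  N1: √((0.251·111.32)² + (-0.240·91.69)²) = √(780.71736 + 484.24643) = 35.566 km
  N2: √((0.091·111.32)² + (-0.084·91.69)²) = √(102.61933 + 59.32019) = 12.726 km
  N3: √((0.119·111.32)² + (-0.128·91.69)²) = √(175.48513 + 137.74121) = 17.698 km
  N4: √((0.195·111.32)² + (-0.071·91.69)²) = √(471.21121 + 42.37997) = 22.663 km
  → nearest: N2 (12.726 km)
Q2 at 34.669°N, 139.785°E:
  N1: √((0.009·111.32)² + (0.006·91.69)²) = √(1.00376 + 0.30265) = 1.143 km
  N2: √((-0.151·111.32)² + (0.162·91.69)²) = √(282.55324 + 220.63478) = 22.432 km
  N3: √((-0.123·111.32)² + (0.118·91.69)²) = √(187.48072 + 117.05985) = 17.451 km
  N4: √((-0.047·111.32)² + (0.175·91.69)²) = √(27.37424 + 257.46609) = 16.877 km
  → nearest: N1 (1.143 km)
Q3 at 34.478°N, 139.983°E:
  N1: √((0.200·111.32)² + (-0.192·91.69)²) = √(495.68570 + 309.91772) = 28.383 km
  N2: √((0.040·111.32)² + (-0.036·91.69)²) = √(19.82743 + 10.89554) = 5.543 km
  N3: √((0.068·111.32)² + (-0.080·91.69)²) = √(57.30127 + 53.80516) = 10.541 km
  N4: √((0.144·111.32)² + (-0.023·91.69)²) = √(256.96346 + 4.44733) = 16.168 km
  → nearest: N2 (5.543 km)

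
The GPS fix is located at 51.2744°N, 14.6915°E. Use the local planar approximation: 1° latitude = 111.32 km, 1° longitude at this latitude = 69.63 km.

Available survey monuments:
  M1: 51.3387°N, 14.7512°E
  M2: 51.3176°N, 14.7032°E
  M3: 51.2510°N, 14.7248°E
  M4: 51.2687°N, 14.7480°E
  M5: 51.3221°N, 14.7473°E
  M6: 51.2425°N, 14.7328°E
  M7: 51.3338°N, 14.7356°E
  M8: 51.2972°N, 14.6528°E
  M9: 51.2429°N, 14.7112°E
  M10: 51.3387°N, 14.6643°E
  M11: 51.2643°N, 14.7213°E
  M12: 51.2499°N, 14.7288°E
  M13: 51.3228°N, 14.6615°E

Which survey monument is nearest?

M11

Distances from 51.2744°N, 14.6915°E:
M1: √((0.0643·111.32)² + (0.0597·69.63)²) = √(51.235189 + 17.279909) = 8.2774 km
M2: √((0.0432·111.32)² + (0.0117·69.63)²) = √(23.126712 + 0.663689) = 4.8775 km
M3: √((-0.0234·111.32)² + (0.0333·69.63)²) = √(6.785441 + 5.376272) = 3.4874 km
M4: √((-0.0057·111.32)² + (0.0565·69.63)²) = √(0.402621 + 15.477103) = 3.9849 km
M5: √((0.0477·111.32)² + (0.0558·69.63)²) = √(28.195718 + 15.095976) = 6.5796 km
M6: √((-0.0319·111.32)² + (0.0413·69.63)²) = √(12.610368 + 8.269760) = 4.5695 km
M7: √((0.0594·111.32)² + (0.0441·69.63)²) = √(43.723940 + 9.429094) = 7.2906 km
M8: √((0.0228·111.32)² + (-0.0387·69.63)²) = √(6.441931 + 7.261306) = 3.7018 km
M9: √((-0.0315·111.32)² + (0.0197·69.63)²) = √(12.296103 + 1.881591) = 3.7653 km
M10: √((0.0643·111.32)² + (-0.0272·69.63)²) = √(51.235189 + 3.586994) = 7.4042 km
M11: √((-0.0101·111.32)² + (0.0298·69.63)²) = √(1.264122 + 4.305517) = 2.3600 km
M12: √((-0.0245·111.32)² + (0.0373·69.63)²) = √(7.438383 + 6.745443) = 3.7661 km
M13: √((0.0484·111.32)² + (-0.0300·69.63)²) = √(29.029337 + 4.363503) = 5.7787 km
Minimum: M11 at 2.3600 km.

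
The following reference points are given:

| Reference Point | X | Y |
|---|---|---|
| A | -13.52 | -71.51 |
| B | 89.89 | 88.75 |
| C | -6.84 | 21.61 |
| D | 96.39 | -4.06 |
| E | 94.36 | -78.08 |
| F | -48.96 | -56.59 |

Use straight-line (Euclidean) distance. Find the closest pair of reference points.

A and F

Pairwise distances:
A–F: 38.45
D–E: 74.05
C–F: 88.82
B–D: 93.04
A–C: 93.36
C–D: 106.37
A–E: 108.08
B–C: 117.75
A–D: 128.96
C–E: 142.05
E–F: 144.92
D–F: 154.55
B–E: 166.89
A–B: 190.73
B–F: 201.01
Closest pair: A–F at 38.45.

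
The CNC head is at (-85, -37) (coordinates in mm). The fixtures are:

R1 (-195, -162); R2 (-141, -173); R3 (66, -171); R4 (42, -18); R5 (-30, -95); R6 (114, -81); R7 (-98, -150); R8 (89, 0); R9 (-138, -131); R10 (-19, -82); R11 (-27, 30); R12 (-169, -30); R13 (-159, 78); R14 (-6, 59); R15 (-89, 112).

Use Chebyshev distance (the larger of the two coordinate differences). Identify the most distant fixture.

Distances from (-85, -37):
R1: max(|-110|, |-125|) = 125 mm
R2: max(|-56|, |-136|) = 136 mm
R3: max(|151|, |-134|) = 151 mm
R4: max(|127|, |19|) = 127 mm
R5: max(|55|, |-58|) = 58 mm
R6: max(|199|, |-44|) = 199 mm
R7: max(|-13|, |-113|) = 113 mm
R8: max(|174|, |37|) = 174 mm
R9: max(|-53|, |-94|) = 94 mm
R10: max(|66|, |-45|) = 66 mm
R11: max(|58|, |67|) = 67 mm
R12: max(|-84|, |7|) = 84 mm
R13: max(|-74|, |115|) = 115 mm
R14: max(|79|, |96|) = 96 mm
R15: max(|-4|, |149|) = 149 mm
Maximum: R6 at 199 mm.

R6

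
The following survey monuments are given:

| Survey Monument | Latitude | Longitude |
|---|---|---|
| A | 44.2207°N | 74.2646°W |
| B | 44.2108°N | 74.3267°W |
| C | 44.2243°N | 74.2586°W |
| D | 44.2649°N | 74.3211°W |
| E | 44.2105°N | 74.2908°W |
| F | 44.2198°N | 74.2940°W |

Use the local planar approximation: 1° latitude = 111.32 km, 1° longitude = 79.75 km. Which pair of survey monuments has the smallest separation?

Pairwise distances:
A–B: 5.0736 km
A–C: 0.6242 km
A–D: 6.6718 km
A–E: 2.3780 km
A–F: 2.3468 km
B–C: 5.6351 km
B–D: 6.0389 km
B–E: 2.8632 km
B–F: 2.7937 km
C–D: 6.7284 km
C–E: 2.9924 km
C–F: 2.8672 km
D–E: 6.5201 km
D–F: 5.4660 km
E–F: 1.0663 km
Closest pair: A–C at 0.6242 km.

A and C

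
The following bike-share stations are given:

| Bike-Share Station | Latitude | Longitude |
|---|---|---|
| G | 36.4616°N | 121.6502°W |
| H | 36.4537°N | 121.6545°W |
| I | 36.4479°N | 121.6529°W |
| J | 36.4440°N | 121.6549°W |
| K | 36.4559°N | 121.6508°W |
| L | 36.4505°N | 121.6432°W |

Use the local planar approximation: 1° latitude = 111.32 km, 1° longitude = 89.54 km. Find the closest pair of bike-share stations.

Pairwise distances:
G–H: √((-0.0079·111.32)² + (-0.0043·89.54)²) = √(0.773394 + 0.148242) = 0.9600 km
G–I: √((-0.0137·111.32)² + (-0.0027·89.54)²) = √(2.325881 + 0.058447) = 1.5441 km
G–J: √((-0.0176·111.32)² + (-0.0047·89.54)²) = √(3.838590 + 0.177105) = 2.0039 km
G–K: √((-0.0057·111.32)² + (-0.0006·89.54)²) = √(0.402621 + 0.002886) = 0.6368 km
G–L: √((-0.0111·111.32)² + (0.0070·89.54)²) = √(1.526836 + 0.392853) = 1.3855 km
H–I: √((-0.0058·111.32)² + (0.0016·89.54)²) = √(0.416872 + 0.020525) = 0.6614 km
H–J: √((-0.0097·111.32)² + (-0.0004·89.54)²) = √(1.165977 + 0.001283) = 1.0804 km
H–K: √((0.0022·111.32)² + (0.0037·89.54)²) = √(0.059978 + 0.109758) = 0.4120 km
H–L: √((-0.0032·111.32)² + (0.0113·89.54)²) = √(0.126896 + 1.023743) = 1.0727 km
I–J: √((-0.0039·111.32)² + (-0.0020·89.54)²) = √(0.188484 + 0.032070) = 0.4696 km
I–K: √((0.0080·111.32)² + (0.0021·89.54)²) = √(0.793097 + 0.035357) = 0.9102 km
I–L: √((0.0026·111.32)² + (0.0097·89.54)²) = √(0.083771 + 0.754358) = 0.9155 km
J–K: √((0.0119·111.32)² + (0.0041·89.54)²) = √(1.754851 + 0.134773) = 1.3746 km
J–L: √((0.0065·111.32)² + (0.0117·89.54)²) = √(0.523568 + 1.097503) = 1.2732 km
K–L: √((-0.0054·111.32)² + (0.0076·89.54)²) = √(0.361355 + 0.463086) = 0.9080 km
Closest pair: H–K at 0.4120 km.

H and K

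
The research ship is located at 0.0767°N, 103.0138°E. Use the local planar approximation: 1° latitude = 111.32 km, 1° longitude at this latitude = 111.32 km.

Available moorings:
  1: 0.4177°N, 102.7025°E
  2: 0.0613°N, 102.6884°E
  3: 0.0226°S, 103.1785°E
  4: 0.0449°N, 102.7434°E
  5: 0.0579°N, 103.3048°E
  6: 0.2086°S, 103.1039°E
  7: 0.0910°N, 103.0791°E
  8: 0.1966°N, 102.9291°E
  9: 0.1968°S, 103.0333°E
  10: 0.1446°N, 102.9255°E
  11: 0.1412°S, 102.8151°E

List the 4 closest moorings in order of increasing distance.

Distances from 0.0767°N, 103.0138°E:
1: √((0.3410·111.32)² + (-0.3113·111.32)²) = √(1440.970710 + 1200.893894) = 51.3991 km
2: √((-0.0154·111.32)² + (-0.3254·111.32)²) = √(2.938920 + 1312.143981) = 36.2641 km
3: √((-0.0993·111.32)² + (0.1647·111.32)²) = √(122.192596 + 336.150370) = 21.4089 km
4: √((-0.0318·111.32)² + (-0.2704·111.32)²) = √(12.531430 + 906.065866) = 30.3084 km
5: √((-0.0188·111.32)² + (0.2910·111.32)²) = √(4.379879 + 1049.379011) = 32.4617 km
6: √((-0.2853·111.32)² + (0.0901·111.32)²) = √(1008.671938 + 100.599536) = 33.3057 km
7: √((0.0143·111.32)² + (0.0653·111.32)²) = √(2.534069 + 52.841210) = 7.4415 km
8: √((0.1199·111.32)² + (-0.0847·111.32)²) = √(178.149563 + 88.902345) = 16.3417 km
9: √((-0.2735·111.32)² + (0.0195·111.32)²) = √(926.960134 + 4.712112) = 30.5233 km
10: √((0.0679·111.32)² + (-0.0883·111.32)²) = √(57.132857 + 96.620171) = 12.3997 km
11: √((-0.2179·111.32)² + (-0.1987·111.32)²) = √(588.384002 + 489.262725) = 32.8275 km
Sorted: 7 (7.4415 km) < 10 (12.3997 km) < 8 (16.3417 km) < 3 (21.4089 km) < 4 (30.3084 km) < 9 (30.5233 km) < …

7, 10, 8, 3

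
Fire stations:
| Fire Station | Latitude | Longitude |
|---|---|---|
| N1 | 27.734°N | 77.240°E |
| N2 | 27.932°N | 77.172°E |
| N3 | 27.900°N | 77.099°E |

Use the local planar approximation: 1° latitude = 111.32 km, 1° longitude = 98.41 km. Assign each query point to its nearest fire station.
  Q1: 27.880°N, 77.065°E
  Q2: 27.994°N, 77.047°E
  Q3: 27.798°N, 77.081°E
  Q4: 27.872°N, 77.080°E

Q1→N3; Q2→N3; Q3→N3; Q4→N3

Q1 at 27.880°N, 77.065°E:
  N1: 23.680 km
  N2: 12.016 km
  N3: 4.019 km
  → nearest: N3 (4.019 km)
Q2 at 27.994°N, 77.047°E:
  N1: 34.619 km
  N2: 14.105 km
  N3: 11.648 km
  → nearest: N3 (11.648 km)
Q3 at 27.798°N, 77.081°E:
  N1: 17.193 km
  N2: 17.399 km
  N3: 11.492 km
  → nearest: N3 (11.492 km)
Q4 at 27.872°N, 77.080°E:
  N1: 21.998 km
  N2: 11.251 km
  N3: 3.635 km
  → nearest: N3 (3.635 km)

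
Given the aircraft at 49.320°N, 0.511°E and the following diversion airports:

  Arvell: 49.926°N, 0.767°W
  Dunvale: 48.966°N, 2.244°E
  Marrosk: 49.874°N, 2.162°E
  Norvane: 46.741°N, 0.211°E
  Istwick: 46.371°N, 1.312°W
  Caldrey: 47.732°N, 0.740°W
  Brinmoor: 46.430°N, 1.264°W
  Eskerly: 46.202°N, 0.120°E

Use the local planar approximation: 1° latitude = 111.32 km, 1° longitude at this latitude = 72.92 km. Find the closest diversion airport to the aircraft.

Distances from 49.320°N, 0.511°E:
Arvell: 115.046 km
Dunvale: 132.372 km
Marrosk: 135.268 km
Norvane: 287.927 km
Istwick: 354.176 km
Caldrey: 198.926 km
Brinmoor: 346.776 km
Eskerly: 348.265 km
Minimum: Arvell at 115.046 km.

Arvell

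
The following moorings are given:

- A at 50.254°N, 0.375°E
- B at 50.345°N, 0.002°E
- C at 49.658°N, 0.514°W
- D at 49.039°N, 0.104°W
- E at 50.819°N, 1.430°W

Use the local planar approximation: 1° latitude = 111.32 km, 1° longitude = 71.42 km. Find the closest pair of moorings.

A and B

Pairwise distances:
A–B: √((0.091·111.32)² + (-0.373·71.42)²) = √(102.61933 + 709.67148) = 28.501 km
A–C: √((-0.596·111.32)² + (-0.889·71.42)²) = √(4401.88725 + 4031.28232) = 91.832 km
A–D: √((-1.215·111.32)² + (-0.479·71.42)²) = √(18293.59041 + 1170.33642) = 139.513 km
A–E: √((0.565·111.32)² + (-1.805·71.42)²) = √(3955.88166 + 16618.58735) = 143.438 km
B–C: √((-0.687·111.32)² + (-0.516·71.42)²) = √(5848.70706 + 1358.12297) = 84.893 km
B–D: √((-1.306·111.32)² + (-0.106·71.42)²) = √(21136.48419 + 57.31277) = 145.581 km
B–E: √((0.474·111.32)² + (-1.432·71.42)²) = √(2784.21699 + 10459.85653) = 115.083 km
C–D: √((-0.619·111.32)² + (0.410·71.42)²) = √(4748.18567 + 857.44724) = 74.871 km
C–E: √((1.161·111.32)² + (-0.916·71.42)²) = √(16703.62898 + 4279.87061) = 144.857 km
D–E: √((1.780·111.32)² + (-1.326·71.42)²) = √(39263.26398 + 8968.64306) = 219.618 km
Closest pair: A–B at 28.501 km.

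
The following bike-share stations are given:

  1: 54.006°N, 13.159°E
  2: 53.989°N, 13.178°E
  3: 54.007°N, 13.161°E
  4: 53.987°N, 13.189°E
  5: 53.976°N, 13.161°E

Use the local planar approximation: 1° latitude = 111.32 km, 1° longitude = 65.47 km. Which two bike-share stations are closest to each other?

Pairwise distances:
1–2: √((-0.017·111.32)² + (0.019·65.47)²) = √(3.58133 + 1.54736) = 2.265 km
1–3: √((0.001·111.32)² + (0.002·65.47)²) = √(0.01239 + 0.01715) = 0.172 km
1–4: √((-0.019·111.32)² + (0.030·65.47)²) = √(4.47356 + 3.85769) = 2.886 km
1–5: √((-0.030·111.32)² + (0.002·65.47)²) = √(11.15293 + 0.01715) = 3.342 km
2–3: √((0.018·111.32)² + (-0.017·65.47)²) = √(4.01505 + 1.23875) = 2.292 km
2–4: √((-0.002·111.32)² + (0.011·65.47)²) = √(0.04957 + 0.51864) = 0.754 km
2–5: √((-0.013·111.32)² + (-0.017·65.47)²) = √(2.09427 + 1.23875) = 1.826 km
3–4: √((-0.020·111.32)² + (0.028·65.47)²) = √(4.95686 + 3.36048) = 2.884 km
3–5: √((-0.031·111.32)² + (0.000·65.47)²) = √(11.90885 + 0.00000) = 3.451 km
4–5: √((-0.011·111.32)² + (-0.028·65.47)²) = √(1.49945 + 3.36048) = 2.205 km
Closest pair: 1–3 at 0.172 km.

1 and 3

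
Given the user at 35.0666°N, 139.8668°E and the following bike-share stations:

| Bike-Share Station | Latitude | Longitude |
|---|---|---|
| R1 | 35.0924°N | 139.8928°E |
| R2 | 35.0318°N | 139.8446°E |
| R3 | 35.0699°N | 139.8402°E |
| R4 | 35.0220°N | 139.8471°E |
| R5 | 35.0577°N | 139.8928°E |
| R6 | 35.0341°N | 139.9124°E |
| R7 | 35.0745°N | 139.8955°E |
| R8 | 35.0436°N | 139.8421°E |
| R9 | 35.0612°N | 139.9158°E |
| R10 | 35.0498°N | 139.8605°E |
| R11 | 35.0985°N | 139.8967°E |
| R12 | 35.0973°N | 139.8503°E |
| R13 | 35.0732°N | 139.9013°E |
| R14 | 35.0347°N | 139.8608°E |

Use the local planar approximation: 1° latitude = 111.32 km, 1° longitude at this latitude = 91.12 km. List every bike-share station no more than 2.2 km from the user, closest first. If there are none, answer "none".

Distances from 35.0666°N, 139.8668°E:
R1: √((0.0258·111.32)² + (0.0260·91.12)²) = √(8.248706 + 5.612730) = 3.7231 km
R2: √((-0.0348·111.32)² + (-0.0222·91.12)²) = √(15.007380 + 4.091979) = 4.3703 km
R3: √((0.0033·111.32)² + (-0.0266·91.12)²) = √(0.134950 + 5.874768) = 2.4515 km
R4: √((-0.0446·111.32)² + (-0.0197·91.12)²) = √(24.649954 + 3.222255) = 5.2794 km
R5: √((-0.0089·111.32)² + (0.0260·91.12)²) = √(0.981582 + 5.612730) = 2.5679 km
R6: √((-0.0325·111.32)² + (0.0456·91.12)²) = √(13.089200 + 17.264623) = 5.5094 km
R7: √((0.0079·111.32)² + (0.0287·91.12)²) = √(0.773394 + 6.838978) = 2.7591 km
R8: √((-0.0230·111.32)² + (-0.0247·91.12)²) = √(6.555443 + 5.065488) = 3.4089 km
R9: √((-0.0054·111.32)² + (0.0490·91.12)²) = √(0.361355 + 19.935153) = 4.5052 km
R10: √((-0.0168·111.32)² + (-0.0063·91.12)²) = √(3.497558 + 0.329540) = 1.9563 km
R11: √((0.0319·111.32)² + (0.0299·91.12)²) = √(12.610368 + 7.422835) = 4.4758 km
R12: √((0.0307·111.32)² + (-0.0165·91.12)²) = √(11.679470 + 2.260452) = 3.7336 km
R13: √((0.0066·111.32)² + (0.0345·91.12)²) = √(0.539802 + 9.882472) = 3.2284 km
R14: √((-0.0319·111.32)² + (-0.0060·91.12)²) = √(12.610368 + 0.298903) = 3.5929 km
Threshold 2.2 km: R10 (1.9563 km) is within range.

R10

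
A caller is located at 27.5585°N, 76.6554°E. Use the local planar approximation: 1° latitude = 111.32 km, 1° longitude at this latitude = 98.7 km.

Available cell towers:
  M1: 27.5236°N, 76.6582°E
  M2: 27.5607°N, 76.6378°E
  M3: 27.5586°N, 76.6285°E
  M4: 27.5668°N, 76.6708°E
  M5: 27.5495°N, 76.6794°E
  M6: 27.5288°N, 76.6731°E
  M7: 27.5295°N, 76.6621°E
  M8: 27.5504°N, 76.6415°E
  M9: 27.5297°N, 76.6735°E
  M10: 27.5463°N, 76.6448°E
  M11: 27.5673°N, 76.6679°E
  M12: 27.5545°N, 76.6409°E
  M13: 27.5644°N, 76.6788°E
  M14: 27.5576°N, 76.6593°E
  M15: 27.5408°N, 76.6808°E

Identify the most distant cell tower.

M1

Distances from 27.5585°N, 76.6554°E:
M1: 3.8949 km
M2: 1.7543 km
M3: 2.6551 km
M4: 1.7788 km
M5: 2.5720 km
M6: 3.7394 km
M7: 3.2953 km
M8: 1.6417 km
M9: 3.6702 km
M10: 1.7144 km
M11: 1.5754 km
M12: 1.4988 km
M13: 2.4012 km
M14: 0.3978 km
M15: 3.1886 km
Maximum: M1 at 3.8949 km.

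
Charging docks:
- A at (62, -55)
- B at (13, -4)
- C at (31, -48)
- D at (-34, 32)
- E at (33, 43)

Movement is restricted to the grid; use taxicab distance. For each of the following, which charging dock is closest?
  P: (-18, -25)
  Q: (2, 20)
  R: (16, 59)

P→B; Q→B; R→E

P at (-18, -25):
  A: 110
  B: 52
  C: 72
  D: 73
  E: 119
  → nearest: B (52)
Q at (2, 20):
  A: 135
  B: 35
  C: 97
  D: 48
  E: 54
  → nearest: B (35)
R at (16, 59):
  A: 160
  B: 66
  C: 122
  D: 77
  E: 33
  → nearest: E (33)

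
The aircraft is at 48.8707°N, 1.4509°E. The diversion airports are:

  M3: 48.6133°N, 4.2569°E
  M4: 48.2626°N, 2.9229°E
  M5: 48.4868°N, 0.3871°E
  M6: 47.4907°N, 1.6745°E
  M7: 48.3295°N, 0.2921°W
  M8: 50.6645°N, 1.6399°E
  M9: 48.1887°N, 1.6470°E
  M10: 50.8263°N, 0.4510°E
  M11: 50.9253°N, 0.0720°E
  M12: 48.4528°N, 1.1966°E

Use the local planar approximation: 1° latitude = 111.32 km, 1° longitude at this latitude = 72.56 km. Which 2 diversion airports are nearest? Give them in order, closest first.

M12, M9

Distances from 48.8707°N, 1.4509°E:
M3: √((-0.2574·111.32)² + (2.8060·72.56)²) = √(821.038421 + 41454.328203) = 205.6097 km
M4: √((-0.6081·111.32)² + (1.4720·72.56)²) = √(4582.435937 + 11408.017221) = 126.4534 km
M5: √((-0.3839·111.32)² + (-1.0638·72.56)²) = √(1826.344157 + 5958.192357) = 88.2300 km
M6: √((-1.3800·111.32)² + (0.2236·72.56)²) = √(23599.595987 + 263.231675) = 154.4760 km
M7: √((-0.5412·111.32)² + (-1.7430·72.56)²) = √(3629.626785 + 15995.187020) = 140.0886 km
M8: √((1.7938·111.32)² + (0.1890·72.56)²) = √(39874.425112 + 188.069408) = 200.1562 km
M9: √((-0.6820·111.32)² + (0.1961·72.56)²) = √(5763.882842 + 202.464896) = 77.2421 km
M10: √((1.9556·111.32)² + (-0.9999·72.56)²) = √(47392.154484 + 5263.900662) = 229.4691 km
M11: √((2.0546·111.32)² + (-1.3789·72.56)²) = √(52311.956459 + 10010.599607) = 249.6449 km
M12: √((-0.4179·111.32)² + (-0.2543·72.56)²) = √(2164.168830 + 340.476599) = 50.0464 km
Sorted: M12 (50.0464 km) < M9 (77.2421 km) < M5 (88.2300 km) < M4 (126.4534 km) < …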